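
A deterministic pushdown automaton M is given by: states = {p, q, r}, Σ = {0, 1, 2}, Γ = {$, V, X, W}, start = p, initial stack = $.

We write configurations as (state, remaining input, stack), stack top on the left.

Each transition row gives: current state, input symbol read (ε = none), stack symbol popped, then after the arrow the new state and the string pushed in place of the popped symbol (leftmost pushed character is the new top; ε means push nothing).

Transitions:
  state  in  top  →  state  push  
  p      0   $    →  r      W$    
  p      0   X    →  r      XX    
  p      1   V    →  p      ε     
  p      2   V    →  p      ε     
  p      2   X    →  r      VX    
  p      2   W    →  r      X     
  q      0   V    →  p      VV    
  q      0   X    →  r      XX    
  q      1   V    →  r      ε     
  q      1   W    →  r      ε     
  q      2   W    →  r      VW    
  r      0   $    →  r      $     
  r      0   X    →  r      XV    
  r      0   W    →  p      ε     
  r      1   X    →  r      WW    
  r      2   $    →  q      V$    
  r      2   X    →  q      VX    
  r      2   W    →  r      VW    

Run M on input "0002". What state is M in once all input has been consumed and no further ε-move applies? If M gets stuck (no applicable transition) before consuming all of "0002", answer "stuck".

r

(p, 0002, $)
  read 0, top $: go to r, push W$ → (r, 002, W$)
  read 0, top W: go to p, push ε → (p, 02, $)
  read 0, top $: go to r, push W$ → (r, 2, W$)
  read 2, top W: go to r, push VW → (r, ε, VW$)
All input consumed; M is in state r.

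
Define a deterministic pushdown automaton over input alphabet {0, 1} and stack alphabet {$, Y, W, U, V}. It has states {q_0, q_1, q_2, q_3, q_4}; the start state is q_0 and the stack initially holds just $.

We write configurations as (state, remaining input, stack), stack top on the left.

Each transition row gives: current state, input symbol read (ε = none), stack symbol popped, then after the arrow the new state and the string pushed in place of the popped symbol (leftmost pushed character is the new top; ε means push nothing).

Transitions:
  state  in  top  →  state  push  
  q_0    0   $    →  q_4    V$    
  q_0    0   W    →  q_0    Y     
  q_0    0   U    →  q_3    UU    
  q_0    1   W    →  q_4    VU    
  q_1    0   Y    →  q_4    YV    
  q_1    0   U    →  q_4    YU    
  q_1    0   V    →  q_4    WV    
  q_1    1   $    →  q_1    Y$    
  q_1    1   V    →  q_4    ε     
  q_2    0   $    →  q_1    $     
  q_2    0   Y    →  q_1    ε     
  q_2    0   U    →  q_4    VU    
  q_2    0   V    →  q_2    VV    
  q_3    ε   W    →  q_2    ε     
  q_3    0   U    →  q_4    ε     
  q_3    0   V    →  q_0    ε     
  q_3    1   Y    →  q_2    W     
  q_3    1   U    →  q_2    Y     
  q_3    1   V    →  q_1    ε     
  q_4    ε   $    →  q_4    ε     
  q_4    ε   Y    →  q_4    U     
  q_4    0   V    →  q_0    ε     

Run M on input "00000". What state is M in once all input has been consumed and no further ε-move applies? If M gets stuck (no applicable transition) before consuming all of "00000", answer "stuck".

(q_0, 00000, $)
  read 0, top $: go to q_4, push V$ → (q_4, 0000, V$)
  read 0, top V: go to q_0, push ε → (q_0, 000, $)
  read 0, top $: go to q_4, push V$ → (q_4, 00, V$)
  read 0, top V: go to q_0, push ε → (q_0, 0, $)
  read 0, top $: go to q_4, push V$ → (q_4, ε, V$)
All input consumed; M is in state q_4.

q_4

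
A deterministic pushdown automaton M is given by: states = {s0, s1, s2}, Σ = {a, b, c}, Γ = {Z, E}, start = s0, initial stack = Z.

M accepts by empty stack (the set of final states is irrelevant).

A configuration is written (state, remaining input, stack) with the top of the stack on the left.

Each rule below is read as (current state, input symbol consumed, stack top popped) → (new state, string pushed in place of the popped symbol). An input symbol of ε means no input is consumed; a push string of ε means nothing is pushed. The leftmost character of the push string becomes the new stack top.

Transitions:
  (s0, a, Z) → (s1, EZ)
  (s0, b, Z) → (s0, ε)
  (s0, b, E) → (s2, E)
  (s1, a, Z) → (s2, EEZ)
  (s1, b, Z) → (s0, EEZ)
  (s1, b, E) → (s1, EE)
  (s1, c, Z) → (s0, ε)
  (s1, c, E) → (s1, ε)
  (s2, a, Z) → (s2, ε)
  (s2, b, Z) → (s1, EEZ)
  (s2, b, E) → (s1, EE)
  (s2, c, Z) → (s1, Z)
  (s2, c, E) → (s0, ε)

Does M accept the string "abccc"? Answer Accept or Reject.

(s0, abccc, Z)
  read a, top Z: go to s1, push EZ → (s1, bccc, EZ)
  read b, top E: go to s1, push EE → (s1, ccc, EEZ)
  read c, top E: go to s1, push ε → (s1, cc, EZ)
  read c, top E: go to s1, push ε → (s1, c, Z)
  read c, top Z: go to s0, push ε → (s0, ε, ε)
All input consumed and the stack is empty.

Accept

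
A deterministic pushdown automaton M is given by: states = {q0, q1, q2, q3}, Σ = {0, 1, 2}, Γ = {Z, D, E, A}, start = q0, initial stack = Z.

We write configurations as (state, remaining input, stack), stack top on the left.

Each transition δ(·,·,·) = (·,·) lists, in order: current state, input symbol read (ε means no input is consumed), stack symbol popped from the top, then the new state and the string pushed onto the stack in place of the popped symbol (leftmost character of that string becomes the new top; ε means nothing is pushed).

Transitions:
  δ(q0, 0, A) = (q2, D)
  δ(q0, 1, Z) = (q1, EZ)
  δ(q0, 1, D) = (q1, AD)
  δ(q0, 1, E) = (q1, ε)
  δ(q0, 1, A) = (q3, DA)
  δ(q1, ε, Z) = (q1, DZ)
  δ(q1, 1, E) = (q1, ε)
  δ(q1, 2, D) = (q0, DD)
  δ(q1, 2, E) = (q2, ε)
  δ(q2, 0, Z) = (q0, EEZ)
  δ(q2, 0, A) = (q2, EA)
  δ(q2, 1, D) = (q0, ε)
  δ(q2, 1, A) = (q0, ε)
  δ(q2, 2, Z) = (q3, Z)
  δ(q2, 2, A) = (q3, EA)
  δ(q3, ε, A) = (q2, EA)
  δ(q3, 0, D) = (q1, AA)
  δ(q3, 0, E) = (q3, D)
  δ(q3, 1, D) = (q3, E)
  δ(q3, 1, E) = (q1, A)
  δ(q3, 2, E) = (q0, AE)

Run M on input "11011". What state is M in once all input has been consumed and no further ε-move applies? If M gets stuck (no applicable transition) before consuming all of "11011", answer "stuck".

(q0, 11011, Z)
  read 1, top Z: go to q1, push EZ → (q1, 1011, EZ)
  read 1, top E: go to q1, push ε → (q1, 011, Z)
  ε-move, top Z: go to q1, push DZ → (q1, 011, DZ)
No transition for (q1, 0, top D); M blocks with input 011 remaining.

stuck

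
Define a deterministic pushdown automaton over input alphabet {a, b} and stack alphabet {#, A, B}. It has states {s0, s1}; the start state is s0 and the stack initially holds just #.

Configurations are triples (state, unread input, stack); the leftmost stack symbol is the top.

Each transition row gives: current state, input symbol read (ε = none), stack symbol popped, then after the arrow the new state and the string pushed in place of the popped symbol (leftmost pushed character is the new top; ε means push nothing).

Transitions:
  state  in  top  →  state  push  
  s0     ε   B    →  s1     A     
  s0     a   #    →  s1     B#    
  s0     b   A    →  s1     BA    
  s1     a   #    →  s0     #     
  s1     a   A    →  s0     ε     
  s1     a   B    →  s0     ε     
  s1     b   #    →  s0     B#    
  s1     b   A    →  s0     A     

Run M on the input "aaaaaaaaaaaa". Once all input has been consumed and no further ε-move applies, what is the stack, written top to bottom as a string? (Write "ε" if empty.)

#

(s0, aaaaaaaaaaaa, #) ⊢ (s1, aaaaaaaaaaa, B#) ⊢ (s0, aaaaaaaaaa, #) ⊢ (s1, aaaaaaaaa, B#) ⊢ (s0, aaaaaaaa, #) ⊢ (s1, aaaaaaa, B#) ⊢ (s0, aaaaaa, #) ⊢ (s1, aaaaa, B#) ⊢ (s0, aaaa, #) ⊢ (s1, aaa, B#) ⊢ (s0, aa, #) ⊢ (s1, a, B#) ⊢ (s0, ε, #)
All input consumed in state s0 with stack #.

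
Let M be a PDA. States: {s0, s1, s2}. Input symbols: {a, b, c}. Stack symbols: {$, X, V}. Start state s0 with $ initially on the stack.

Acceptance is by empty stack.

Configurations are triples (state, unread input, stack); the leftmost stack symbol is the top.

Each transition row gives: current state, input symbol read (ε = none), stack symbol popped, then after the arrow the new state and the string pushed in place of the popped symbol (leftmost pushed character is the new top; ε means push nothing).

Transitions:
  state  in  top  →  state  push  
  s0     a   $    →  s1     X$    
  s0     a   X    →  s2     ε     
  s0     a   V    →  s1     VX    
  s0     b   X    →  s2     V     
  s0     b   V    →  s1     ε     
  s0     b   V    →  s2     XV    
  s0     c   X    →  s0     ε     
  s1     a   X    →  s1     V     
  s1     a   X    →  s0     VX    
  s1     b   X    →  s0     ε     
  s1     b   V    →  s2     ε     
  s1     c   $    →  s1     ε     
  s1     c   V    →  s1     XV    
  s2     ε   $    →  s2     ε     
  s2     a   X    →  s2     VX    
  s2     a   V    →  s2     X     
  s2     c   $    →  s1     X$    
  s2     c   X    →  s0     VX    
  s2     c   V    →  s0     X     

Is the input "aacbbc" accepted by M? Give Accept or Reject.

Accept

One accepting computation: (s0, aacbbc, $) ⊢ (s1, acbbc, X$) ⊢ (s1, cbbc, V$) ⊢ (s1, bbc, XV$) ⊢ (s0, bc, V$) ⊢ (s1, c, $) ⊢ (s1, ε, ε)
All input consumed and the stack is empty.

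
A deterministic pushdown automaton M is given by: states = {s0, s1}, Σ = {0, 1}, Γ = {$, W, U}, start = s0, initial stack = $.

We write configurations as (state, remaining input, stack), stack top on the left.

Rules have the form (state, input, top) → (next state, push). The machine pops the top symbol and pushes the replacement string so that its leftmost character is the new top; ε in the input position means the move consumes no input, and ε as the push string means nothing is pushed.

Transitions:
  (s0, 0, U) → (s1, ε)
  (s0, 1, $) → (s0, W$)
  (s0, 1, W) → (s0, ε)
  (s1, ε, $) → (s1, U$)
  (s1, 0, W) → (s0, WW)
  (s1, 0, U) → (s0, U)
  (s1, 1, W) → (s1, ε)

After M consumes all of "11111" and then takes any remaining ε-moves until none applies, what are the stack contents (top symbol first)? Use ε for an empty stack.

(s0, 11111, $) ⊢ (s0, 1111, W$) ⊢ (s0, 111, $) ⊢ (s0, 11, W$) ⊢ (s0, 1, $) ⊢ (s0, ε, W$)
All input consumed in state s0 with stack W$.

W$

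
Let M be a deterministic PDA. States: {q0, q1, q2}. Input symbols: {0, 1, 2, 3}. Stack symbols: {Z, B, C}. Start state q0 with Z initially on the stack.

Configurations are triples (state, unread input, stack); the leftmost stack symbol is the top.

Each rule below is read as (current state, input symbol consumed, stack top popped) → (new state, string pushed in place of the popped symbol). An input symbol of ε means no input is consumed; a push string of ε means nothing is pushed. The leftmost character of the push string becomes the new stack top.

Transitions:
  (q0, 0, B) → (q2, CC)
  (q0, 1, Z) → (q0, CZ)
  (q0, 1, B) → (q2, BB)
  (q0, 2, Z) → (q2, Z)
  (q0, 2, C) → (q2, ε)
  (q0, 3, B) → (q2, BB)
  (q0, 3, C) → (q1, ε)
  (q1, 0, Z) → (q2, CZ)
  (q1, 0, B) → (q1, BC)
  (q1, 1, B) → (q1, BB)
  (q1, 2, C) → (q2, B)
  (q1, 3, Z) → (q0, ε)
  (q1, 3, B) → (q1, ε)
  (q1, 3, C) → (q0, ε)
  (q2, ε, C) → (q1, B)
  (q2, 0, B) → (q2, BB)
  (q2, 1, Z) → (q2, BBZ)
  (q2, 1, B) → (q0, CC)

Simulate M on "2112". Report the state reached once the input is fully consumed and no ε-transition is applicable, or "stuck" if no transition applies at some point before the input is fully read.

q1

(q0, 2112, Z) ⊢ (q2, 112, Z) ⊢ (q2, 12, BBZ) ⊢ (q0, 2, CCBZ) ⊢ (q2, ε, CBZ) ⊢ (q1, ε, BBZ)
All input consumed; M is in state q1.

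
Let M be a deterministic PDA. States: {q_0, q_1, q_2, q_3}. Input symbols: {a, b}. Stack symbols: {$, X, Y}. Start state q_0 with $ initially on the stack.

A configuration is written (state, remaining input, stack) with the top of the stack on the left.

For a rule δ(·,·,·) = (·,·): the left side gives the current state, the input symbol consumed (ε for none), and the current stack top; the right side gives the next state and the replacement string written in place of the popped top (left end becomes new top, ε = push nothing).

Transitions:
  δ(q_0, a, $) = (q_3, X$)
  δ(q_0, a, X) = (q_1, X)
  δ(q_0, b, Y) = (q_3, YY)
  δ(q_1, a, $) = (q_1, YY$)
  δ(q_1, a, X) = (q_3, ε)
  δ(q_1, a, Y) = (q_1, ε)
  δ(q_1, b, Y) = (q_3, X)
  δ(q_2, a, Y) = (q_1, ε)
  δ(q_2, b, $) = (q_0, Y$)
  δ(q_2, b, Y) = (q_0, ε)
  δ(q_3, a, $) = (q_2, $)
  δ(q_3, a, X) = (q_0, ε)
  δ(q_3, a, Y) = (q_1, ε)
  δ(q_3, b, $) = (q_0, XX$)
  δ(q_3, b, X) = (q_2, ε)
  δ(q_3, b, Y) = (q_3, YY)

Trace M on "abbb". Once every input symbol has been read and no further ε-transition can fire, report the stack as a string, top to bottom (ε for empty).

YY$

(q_0, abbb, $)
  read a, top $: go to q_3, push X$ → (q_3, bbb, X$)
  read b, top X: go to q_2, push ε → (q_2, bb, $)
  read b, top $: go to q_0, push Y$ → (q_0, b, Y$)
  read b, top Y: go to q_3, push YY → (q_3, ε, YY$)
All input consumed in state q_3 with stack YY$.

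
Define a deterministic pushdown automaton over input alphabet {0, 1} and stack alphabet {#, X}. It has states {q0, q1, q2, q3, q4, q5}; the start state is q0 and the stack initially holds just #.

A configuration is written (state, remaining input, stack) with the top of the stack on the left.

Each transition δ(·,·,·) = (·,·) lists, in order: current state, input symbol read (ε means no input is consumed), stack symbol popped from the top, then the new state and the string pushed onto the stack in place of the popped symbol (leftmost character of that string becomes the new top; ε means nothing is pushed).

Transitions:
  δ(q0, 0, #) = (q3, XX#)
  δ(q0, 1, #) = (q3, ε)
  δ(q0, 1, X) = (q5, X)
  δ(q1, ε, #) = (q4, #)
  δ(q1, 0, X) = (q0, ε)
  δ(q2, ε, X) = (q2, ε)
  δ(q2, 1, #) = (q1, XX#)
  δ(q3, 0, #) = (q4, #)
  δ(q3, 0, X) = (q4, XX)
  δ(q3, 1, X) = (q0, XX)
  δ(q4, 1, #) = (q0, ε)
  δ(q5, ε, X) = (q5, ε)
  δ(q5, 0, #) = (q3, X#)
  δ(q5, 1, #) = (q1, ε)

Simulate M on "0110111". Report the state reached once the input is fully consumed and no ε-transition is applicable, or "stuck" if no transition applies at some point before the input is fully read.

q1

(q0, 0110111, #)
  read 0, top #: go to q3, push XX# → (q3, 110111, XX#)
  read 1, top X: go to q0, push XX → (q0, 10111, XXX#)
  read 1, top X: go to q5, push X → (q5, 0111, XXX#)
  ε-move, top X: go to q5, push ε → (q5, 0111, XX#)
  ε-move, top X: go to q5, push ε → (q5, 0111, X#)
  ε-move, top X: go to q5, push ε → (q5, 0111, #)
  read 0, top #: go to q3, push X# → (q3, 111, X#)
  read 1, top X: go to q0, push XX → (q0, 11, XX#)
  read 1, top X: go to q5, push X → (q5, 1, XX#)
  ε-move, top X: go to q5, push ε → (q5, 1, X#)
  ε-move, top X: go to q5, push ε → (q5, 1, #)
  read 1, top #: go to q1, push ε → (q1, ε, ε)
All input consumed; M is in state q1.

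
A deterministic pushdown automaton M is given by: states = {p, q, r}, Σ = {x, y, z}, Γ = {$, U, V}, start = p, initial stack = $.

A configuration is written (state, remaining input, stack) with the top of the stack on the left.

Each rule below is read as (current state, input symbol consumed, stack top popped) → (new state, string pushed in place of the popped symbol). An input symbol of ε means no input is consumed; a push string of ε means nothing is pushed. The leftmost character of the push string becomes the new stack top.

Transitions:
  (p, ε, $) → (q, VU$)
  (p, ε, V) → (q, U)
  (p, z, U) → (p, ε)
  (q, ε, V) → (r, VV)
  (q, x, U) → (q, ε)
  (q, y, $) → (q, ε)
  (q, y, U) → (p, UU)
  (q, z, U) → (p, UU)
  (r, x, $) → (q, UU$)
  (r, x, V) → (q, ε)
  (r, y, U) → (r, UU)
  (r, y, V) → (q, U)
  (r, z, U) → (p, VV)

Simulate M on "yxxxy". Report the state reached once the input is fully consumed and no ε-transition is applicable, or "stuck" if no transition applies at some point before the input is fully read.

q

(p, yxxxy, $)
  ε-move, top $: go to q, push VU$ → (q, yxxxy, VU$)
  ε-move, top V: go to r, push VV → (r, yxxxy, VVU$)
  read y, top V: go to q, push U → (q, xxxy, UVU$)
  read x, top U: go to q, push ε → (q, xxy, VU$)
  ε-move, top V: go to r, push VV → (r, xxy, VVU$)
  read x, top V: go to q, push ε → (q, xy, VU$)
  ε-move, top V: go to r, push VV → (r, xy, VVU$)
  read x, top V: go to q, push ε → (q, y, VU$)
  ε-move, top V: go to r, push VV → (r, y, VVU$)
  read y, top V: go to q, push U → (q, ε, UVU$)
All input consumed; M is in state q.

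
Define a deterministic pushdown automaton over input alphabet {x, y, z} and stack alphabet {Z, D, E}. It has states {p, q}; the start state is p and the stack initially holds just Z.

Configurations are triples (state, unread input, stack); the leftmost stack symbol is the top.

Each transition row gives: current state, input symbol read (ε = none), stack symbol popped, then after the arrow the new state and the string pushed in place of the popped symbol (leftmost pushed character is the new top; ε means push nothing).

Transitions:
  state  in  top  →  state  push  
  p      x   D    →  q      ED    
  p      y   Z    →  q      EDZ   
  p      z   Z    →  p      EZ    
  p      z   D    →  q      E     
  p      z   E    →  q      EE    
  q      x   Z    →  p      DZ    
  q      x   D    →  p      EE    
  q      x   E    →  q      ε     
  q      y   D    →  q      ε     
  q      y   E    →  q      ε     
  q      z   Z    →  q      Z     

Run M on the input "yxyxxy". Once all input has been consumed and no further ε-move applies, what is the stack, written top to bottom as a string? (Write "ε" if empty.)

(p, yxyxxy, Z)
  read y, top Z: go to q, push EDZ → (q, xyxxy, EDZ)
  read x, top E: go to q, push ε → (q, yxxy, DZ)
  read y, top D: go to q, push ε → (q, xxy, Z)
  read x, top Z: go to p, push DZ → (p, xy, DZ)
  read x, top D: go to q, push ED → (q, y, EDZ)
  read y, top E: go to q, push ε → (q, ε, DZ)
All input consumed in state q with stack DZ.

DZ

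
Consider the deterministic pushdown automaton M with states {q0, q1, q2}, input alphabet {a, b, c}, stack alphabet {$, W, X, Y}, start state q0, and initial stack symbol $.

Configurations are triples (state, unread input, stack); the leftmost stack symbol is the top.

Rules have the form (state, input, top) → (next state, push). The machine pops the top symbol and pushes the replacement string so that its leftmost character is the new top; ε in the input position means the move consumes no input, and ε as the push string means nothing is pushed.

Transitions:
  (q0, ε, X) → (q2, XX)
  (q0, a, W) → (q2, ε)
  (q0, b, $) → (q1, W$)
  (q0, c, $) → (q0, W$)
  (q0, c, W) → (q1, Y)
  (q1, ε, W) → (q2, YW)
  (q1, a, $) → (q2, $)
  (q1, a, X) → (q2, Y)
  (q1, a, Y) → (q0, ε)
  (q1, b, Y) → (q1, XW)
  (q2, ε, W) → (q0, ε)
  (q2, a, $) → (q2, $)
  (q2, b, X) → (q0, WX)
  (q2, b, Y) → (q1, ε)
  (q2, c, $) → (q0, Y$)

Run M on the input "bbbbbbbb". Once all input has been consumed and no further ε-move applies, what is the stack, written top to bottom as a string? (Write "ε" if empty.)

(q0, bbbbbbbb, $)
  read b, top $: go to q1, push W$ → (q1, bbbbbbb, W$)
  ε-move, top W: go to q2, push YW → (q2, bbbbbbb, YW$)
  read b, top Y: go to q1, push ε → (q1, bbbbbb, W$)
  ε-move, top W: go to q2, push YW → (q2, bbbbbb, YW$)
  read b, top Y: go to q1, push ε → (q1, bbbbb, W$)
  ε-move, top W: go to q2, push YW → (q2, bbbbb, YW$)
  read b, top Y: go to q1, push ε → (q1, bbbb, W$)
  ε-move, top W: go to q2, push YW → (q2, bbbb, YW$)
  read b, top Y: go to q1, push ε → (q1, bbb, W$)
  ε-move, top W: go to q2, push YW → (q2, bbb, YW$)
  read b, top Y: go to q1, push ε → (q1, bb, W$)
  ε-move, top W: go to q2, push YW → (q2, bb, YW$)
  read b, top Y: go to q1, push ε → (q1, b, W$)
  ε-move, top W: go to q2, push YW → (q2, b, YW$)
  read b, top Y: go to q1, push ε → (q1, ε, W$)
  ε-move, top W: go to q2, push YW → (q2, ε, YW$)
All input consumed in state q2 with stack YW$.

YW$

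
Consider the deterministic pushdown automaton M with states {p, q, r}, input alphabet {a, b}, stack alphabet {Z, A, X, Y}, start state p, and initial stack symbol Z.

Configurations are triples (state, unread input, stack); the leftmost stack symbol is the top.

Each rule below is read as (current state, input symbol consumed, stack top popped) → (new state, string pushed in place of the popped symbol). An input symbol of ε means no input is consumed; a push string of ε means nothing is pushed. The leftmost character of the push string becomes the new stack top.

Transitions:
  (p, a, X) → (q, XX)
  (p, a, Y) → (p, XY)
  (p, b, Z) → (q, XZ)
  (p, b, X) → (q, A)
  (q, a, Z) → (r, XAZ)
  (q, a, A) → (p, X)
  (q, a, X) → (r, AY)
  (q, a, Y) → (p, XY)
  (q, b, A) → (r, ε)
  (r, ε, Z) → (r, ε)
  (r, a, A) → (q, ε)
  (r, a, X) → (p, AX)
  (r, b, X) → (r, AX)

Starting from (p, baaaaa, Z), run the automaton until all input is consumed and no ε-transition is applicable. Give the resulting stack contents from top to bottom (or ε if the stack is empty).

(p, baaaaa, Z) ⊢ (q, aaaaa, XZ) ⊢ (r, aaaa, AYZ) ⊢ (q, aaa, YZ) ⊢ (p, aa, XYZ) ⊢ (q, a, XXYZ) ⊢ (r, ε, AYXYZ)
All input consumed in state r with stack AYXYZ.

AYXYZ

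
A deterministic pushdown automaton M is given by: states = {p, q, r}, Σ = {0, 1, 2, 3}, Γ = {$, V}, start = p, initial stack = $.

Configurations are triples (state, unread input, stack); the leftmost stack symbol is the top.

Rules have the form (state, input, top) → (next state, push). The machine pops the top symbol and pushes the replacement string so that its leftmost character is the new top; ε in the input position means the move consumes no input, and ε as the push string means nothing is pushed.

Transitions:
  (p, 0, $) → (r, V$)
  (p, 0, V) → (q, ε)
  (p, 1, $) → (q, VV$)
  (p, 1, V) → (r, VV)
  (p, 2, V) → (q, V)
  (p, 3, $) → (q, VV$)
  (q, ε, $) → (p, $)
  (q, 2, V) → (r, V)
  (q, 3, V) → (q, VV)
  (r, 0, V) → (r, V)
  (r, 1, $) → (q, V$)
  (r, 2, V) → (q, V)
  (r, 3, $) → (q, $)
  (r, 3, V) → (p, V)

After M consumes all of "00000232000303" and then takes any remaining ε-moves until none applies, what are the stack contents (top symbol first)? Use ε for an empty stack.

VV$

(p, 00000232000303, $) ⊢ (r, 0000232000303, V$) ⊢ (r, 000232000303, V$) ⊢ (r, 00232000303, V$) ⊢ (r, 0232000303, V$) ⊢ (r, 232000303, V$) ⊢ (q, 32000303, V$) ⊢ (q, 2000303, VV$) ⊢ (r, 000303, VV$) ⊢ (r, 00303, VV$) ⊢ (r, 0303, VV$) ⊢ (r, 303, VV$) ⊢ (p, 03, VV$) ⊢ (q, 3, V$) ⊢ (q, ε, VV$)
All input consumed in state q with stack VV$.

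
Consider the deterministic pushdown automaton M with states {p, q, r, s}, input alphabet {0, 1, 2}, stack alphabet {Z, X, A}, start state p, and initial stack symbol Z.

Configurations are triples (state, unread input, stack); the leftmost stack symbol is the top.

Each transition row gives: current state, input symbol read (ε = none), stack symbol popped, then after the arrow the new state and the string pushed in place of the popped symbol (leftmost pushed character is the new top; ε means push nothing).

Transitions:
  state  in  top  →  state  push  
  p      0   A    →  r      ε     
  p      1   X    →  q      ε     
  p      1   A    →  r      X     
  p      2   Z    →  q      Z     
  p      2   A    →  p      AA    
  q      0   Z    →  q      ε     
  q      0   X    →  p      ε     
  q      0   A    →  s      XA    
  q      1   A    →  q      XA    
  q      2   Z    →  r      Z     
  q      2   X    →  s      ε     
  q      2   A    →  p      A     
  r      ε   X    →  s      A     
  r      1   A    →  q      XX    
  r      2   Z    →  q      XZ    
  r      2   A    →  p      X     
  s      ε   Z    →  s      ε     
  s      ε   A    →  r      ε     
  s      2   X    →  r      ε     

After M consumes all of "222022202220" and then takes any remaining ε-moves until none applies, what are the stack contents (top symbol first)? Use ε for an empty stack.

(p, 222022202220, Z)
  read 2, top Z: go to q, push Z → (q, 22022202220, Z)
  read 2, top Z: go to r, push Z → (r, 2022202220, Z)
  read 2, top Z: go to q, push XZ → (q, 022202220, XZ)
  read 0, top X: go to p, push ε → (p, 22202220, Z)
  read 2, top Z: go to q, push Z → (q, 2202220, Z)
  read 2, top Z: go to r, push Z → (r, 202220, Z)
  read 2, top Z: go to q, push XZ → (q, 02220, XZ)
  read 0, top X: go to p, push ε → (p, 2220, Z)
  read 2, top Z: go to q, push Z → (q, 220, Z)
  read 2, top Z: go to r, push Z → (r, 20, Z)
  read 2, top Z: go to q, push XZ → (q, 0, XZ)
  read 0, top X: go to p, push ε → (p, ε, Z)
All input consumed in state p with stack Z.

Z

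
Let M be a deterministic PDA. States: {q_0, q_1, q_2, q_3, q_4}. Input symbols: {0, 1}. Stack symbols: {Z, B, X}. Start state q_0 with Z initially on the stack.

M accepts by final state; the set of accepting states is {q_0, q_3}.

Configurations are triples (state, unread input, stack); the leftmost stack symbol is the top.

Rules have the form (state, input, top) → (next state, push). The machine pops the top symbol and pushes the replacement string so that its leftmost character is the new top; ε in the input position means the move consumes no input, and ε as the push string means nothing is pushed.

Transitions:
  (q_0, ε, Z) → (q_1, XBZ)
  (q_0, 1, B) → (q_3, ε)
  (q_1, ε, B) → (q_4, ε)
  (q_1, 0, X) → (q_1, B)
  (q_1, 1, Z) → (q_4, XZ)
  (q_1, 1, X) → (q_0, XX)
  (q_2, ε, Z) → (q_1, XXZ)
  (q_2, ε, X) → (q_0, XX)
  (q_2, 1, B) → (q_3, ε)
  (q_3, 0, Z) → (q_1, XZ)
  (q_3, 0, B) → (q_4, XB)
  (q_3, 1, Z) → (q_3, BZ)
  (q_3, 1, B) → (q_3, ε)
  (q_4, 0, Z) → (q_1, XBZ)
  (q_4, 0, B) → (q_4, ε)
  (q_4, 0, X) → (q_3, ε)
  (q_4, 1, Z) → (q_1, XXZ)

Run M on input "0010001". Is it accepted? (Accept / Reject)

(q_0, 0010001, Z)
  ε-move, top Z: go to q_1, push XBZ → (q_1, 0010001, XBZ)
  read 0, top X: go to q_1, push B → (q_1, 010001, BBZ)
  ε-move, top B: go to q_4, push ε → (q_4, 010001, BZ)
  read 0, top B: go to q_4, push ε → (q_4, 10001, Z)
  read 1, top Z: go to q_1, push XXZ → (q_1, 0001, XXZ)
  read 0, top X: go to q_1, push B → (q_1, 001, BXZ)
  ε-move, top B: go to q_4, push ε → (q_4, 001, XZ)
  read 0, top X: go to q_3, push ε → (q_3, 01, Z)
  read 0, top Z: go to q_1, push XZ → (q_1, 1, XZ)
  read 1, top X: go to q_0, push XX → (q_0, ε, XXZ)
All input consumed; state q_0 ∈ F.

Accept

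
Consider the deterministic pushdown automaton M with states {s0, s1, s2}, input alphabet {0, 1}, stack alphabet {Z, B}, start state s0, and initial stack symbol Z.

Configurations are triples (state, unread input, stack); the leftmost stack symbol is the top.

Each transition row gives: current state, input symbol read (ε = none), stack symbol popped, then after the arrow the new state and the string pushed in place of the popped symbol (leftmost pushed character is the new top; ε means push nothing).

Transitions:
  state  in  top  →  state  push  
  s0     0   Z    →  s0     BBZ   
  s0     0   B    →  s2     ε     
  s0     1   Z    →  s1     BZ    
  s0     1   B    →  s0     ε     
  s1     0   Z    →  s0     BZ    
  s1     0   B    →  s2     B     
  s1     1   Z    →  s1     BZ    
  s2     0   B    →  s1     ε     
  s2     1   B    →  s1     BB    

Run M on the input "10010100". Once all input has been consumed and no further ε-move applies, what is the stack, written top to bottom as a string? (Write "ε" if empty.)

(s0, 10010100, Z)
  read 1, top Z: go to s1, push BZ → (s1, 0010100, BZ)
  read 0, top B: go to s2, push B → (s2, 010100, BZ)
  read 0, top B: go to s1, push ε → (s1, 10100, Z)
  read 1, top Z: go to s1, push BZ → (s1, 0100, BZ)
  read 0, top B: go to s2, push B → (s2, 100, BZ)
  read 1, top B: go to s1, push BB → (s1, 00, BBZ)
  read 0, top B: go to s2, push B → (s2, 0, BBZ)
  read 0, top B: go to s1, push ε → (s1, ε, BZ)
All input consumed in state s1 with stack BZ.

BZ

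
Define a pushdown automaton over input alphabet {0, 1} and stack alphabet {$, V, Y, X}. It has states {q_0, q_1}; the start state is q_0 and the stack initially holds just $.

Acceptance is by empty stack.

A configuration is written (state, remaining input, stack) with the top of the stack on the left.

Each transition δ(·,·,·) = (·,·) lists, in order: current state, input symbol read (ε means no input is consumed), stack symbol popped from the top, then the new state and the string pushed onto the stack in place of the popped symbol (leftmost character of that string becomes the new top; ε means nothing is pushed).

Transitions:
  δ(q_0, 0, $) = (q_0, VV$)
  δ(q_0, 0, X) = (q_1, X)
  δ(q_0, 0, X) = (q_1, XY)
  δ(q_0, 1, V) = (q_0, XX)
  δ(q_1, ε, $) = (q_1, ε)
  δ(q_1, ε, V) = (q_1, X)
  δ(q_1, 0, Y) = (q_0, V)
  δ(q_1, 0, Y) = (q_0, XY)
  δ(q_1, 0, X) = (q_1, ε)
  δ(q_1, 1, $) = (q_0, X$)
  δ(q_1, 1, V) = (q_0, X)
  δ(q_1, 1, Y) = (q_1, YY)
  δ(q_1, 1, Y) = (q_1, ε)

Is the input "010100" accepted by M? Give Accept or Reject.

Reject

No computation consumes all input and empties the stack.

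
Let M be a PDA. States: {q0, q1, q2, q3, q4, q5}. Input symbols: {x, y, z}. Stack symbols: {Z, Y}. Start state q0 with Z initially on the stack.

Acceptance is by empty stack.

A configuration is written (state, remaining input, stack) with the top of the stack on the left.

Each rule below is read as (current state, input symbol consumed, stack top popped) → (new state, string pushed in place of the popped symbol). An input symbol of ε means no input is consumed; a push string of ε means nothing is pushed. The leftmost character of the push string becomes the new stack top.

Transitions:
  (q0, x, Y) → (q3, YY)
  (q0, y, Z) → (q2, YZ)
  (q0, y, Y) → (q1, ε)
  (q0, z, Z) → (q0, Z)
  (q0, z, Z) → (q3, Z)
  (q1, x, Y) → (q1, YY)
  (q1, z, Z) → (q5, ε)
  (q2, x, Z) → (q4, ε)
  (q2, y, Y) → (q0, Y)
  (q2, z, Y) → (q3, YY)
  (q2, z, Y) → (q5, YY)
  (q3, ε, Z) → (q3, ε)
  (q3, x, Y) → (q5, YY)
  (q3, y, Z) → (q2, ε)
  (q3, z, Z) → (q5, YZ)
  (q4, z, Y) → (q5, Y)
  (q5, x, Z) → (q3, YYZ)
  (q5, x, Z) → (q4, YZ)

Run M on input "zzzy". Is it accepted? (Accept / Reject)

One accepting computation: (q0, zzzy, Z) ⊢ (q0, zzy, Z) ⊢ (q0, zy, Z) ⊢ (q3, y, Z) ⊢ (q2, ε, ε)
All input consumed and the stack is empty.

Accept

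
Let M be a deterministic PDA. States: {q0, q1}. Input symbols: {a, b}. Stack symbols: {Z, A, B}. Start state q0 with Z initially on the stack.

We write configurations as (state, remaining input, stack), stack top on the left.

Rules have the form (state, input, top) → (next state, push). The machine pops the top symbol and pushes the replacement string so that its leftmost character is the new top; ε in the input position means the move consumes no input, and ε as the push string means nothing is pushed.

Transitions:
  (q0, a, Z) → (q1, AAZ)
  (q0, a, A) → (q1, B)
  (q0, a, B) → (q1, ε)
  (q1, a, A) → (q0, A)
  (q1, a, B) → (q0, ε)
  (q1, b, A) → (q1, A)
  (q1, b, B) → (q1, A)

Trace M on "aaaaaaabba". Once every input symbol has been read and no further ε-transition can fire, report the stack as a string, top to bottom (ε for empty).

AAZ

(q0, aaaaaaabba, Z) ⊢ (q1, aaaaaabba, AAZ) ⊢ (q0, aaaaabba, AAZ) ⊢ (q1, aaaabba, BAZ) ⊢ (q0, aaabba, AZ) ⊢ (q1, aabba, BZ) ⊢ (q0, abba, Z) ⊢ (q1, bba, AAZ) ⊢ (q1, ba, AAZ) ⊢ (q1, a, AAZ) ⊢ (q0, ε, AAZ)
All input consumed in state q0 with stack AAZ.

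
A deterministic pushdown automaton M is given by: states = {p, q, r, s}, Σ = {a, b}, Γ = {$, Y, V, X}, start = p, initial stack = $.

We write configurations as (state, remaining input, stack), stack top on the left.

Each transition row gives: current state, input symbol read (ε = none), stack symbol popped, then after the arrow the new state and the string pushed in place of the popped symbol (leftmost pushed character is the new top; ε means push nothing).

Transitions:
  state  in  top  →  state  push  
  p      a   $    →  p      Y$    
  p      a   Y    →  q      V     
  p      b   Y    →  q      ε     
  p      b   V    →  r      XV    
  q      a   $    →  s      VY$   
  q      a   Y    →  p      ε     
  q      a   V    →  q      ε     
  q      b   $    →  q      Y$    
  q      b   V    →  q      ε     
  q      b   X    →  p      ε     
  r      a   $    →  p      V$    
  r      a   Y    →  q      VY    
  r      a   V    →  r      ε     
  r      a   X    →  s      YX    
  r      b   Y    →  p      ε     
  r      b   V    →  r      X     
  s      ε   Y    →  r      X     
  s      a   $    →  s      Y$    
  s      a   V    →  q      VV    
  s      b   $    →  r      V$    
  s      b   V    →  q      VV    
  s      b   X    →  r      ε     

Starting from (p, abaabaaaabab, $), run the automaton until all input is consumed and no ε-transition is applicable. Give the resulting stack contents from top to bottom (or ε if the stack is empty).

(p, abaabaaaabab, $)
  read a, top $: go to p, push Y$ → (p, baabaaaabab, Y$)
  read b, top Y: go to q, push ε → (q, aabaaaabab, $)
  read a, top $: go to s, push VY$ → (s, abaaaabab, VY$)
  read a, top V: go to q, push VV → (q, baaaabab, VVY$)
  read b, top V: go to q, push ε → (q, aaaabab, VY$)
  read a, top V: go to q, push ε → (q, aaabab, Y$)
  read a, top Y: go to p, push ε → (p, aabab, $)
  read a, top $: go to p, push Y$ → (p, abab, Y$)
  read a, top Y: go to q, push V → (q, bab, V$)
  read b, top V: go to q, push ε → (q, ab, $)
  read a, top $: go to s, push VY$ → (s, b, VY$)
  read b, top V: go to q, push VV → (q, ε, VVY$)
All input consumed in state q with stack VVY$.

VVY$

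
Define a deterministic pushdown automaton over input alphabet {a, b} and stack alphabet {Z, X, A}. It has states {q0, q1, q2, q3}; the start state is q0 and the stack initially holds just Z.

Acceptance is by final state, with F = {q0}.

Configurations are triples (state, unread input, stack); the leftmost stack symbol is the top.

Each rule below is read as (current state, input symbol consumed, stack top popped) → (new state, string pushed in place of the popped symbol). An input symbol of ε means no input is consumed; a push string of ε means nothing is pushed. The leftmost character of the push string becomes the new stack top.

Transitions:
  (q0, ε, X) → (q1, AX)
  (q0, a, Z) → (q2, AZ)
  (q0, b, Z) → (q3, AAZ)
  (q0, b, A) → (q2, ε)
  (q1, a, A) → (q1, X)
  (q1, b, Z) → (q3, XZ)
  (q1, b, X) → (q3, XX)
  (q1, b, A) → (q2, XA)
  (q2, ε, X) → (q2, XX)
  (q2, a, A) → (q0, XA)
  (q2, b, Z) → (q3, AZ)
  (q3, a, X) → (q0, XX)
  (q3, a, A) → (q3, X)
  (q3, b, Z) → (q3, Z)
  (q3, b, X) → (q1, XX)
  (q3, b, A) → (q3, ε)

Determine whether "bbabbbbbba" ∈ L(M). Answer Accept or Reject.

Accept

(q0, bbabbbbbba, Z)
  read b, top Z: go to q3, push AAZ → (q3, babbbbbba, AAZ)
  read b, top A: go to q3, push ε → (q3, abbbbbba, AZ)
  read a, top A: go to q3, push X → (q3, bbbbbba, XZ)
  read b, top X: go to q1, push XX → (q1, bbbbba, XXZ)
  read b, top X: go to q3, push XX → (q3, bbbba, XXXZ)
  read b, top X: go to q1, push XX → (q1, bbba, XXXXZ)
  read b, top X: go to q3, push XX → (q3, bba, XXXXXZ)
  read b, top X: go to q1, push XX → (q1, ba, XXXXXXZ)
  read b, top X: go to q3, push XX → (q3, a, XXXXXXXZ)
  read a, top X: go to q0, push XX → (q0, ε, XXXXXXXXZ)
All input consumed; state q0 ∈ F.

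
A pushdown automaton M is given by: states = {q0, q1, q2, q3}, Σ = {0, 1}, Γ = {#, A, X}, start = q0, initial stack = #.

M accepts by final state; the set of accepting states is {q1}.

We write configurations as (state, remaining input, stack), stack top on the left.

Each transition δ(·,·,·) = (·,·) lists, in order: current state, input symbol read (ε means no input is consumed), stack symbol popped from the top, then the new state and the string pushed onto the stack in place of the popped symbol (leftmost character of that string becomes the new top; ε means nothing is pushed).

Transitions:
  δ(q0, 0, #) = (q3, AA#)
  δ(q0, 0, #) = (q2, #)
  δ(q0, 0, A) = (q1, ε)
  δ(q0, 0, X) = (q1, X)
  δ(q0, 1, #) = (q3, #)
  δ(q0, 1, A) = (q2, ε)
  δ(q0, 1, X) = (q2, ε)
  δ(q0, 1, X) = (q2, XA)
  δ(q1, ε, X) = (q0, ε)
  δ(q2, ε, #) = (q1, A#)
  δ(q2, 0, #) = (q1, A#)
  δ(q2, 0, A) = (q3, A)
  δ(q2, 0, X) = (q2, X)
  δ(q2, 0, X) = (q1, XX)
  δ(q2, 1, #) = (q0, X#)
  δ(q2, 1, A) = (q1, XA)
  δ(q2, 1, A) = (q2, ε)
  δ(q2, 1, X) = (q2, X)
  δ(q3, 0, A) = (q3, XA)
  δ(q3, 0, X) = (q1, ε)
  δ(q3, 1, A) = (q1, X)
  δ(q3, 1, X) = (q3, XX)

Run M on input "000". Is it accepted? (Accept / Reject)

Accept

One accepting computation: (q0, 000, #) ⊢ (q3, 00, AA#) ⊢ (q3, 0, XAA#) ⊢ (q1, ε, AA#)
All input consumed and state q1 ∈ F.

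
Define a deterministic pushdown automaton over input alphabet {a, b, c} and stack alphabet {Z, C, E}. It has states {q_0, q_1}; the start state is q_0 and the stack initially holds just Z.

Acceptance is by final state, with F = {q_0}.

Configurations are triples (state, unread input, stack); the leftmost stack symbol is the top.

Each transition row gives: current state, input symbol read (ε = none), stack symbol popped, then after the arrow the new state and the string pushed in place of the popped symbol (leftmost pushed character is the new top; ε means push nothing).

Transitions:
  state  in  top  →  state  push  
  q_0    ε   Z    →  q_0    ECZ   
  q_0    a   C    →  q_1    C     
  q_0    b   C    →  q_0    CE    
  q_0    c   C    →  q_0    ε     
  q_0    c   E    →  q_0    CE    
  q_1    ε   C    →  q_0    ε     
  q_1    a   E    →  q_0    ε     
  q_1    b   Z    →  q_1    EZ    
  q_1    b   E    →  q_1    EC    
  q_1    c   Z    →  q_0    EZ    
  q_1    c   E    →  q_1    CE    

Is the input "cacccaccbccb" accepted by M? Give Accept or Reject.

(q_0, cacccaccbccb, Z) ⊢ (q_0, cacccaccbccb, ECZ) ⊢ (q_0, acccaccbccb, CECZ) ⊢ (q_1, cccaccbccb, CECZ) ⊢ (q_0, cccaccbccb, ECZ) ⊢ (q_0, ccaccbccb, CECZ) ⊢ (q_0, caccbccb, ECZ) ⊢ (q_0, accbccb, CECZ) ⊢ (q_1, ccbccb, CECZ) ⊢ (q_0, ccbccb, ECZ) ⊢ (q_0, cbccb, CECZ) ⊢ (q_0, bccb, ECZ)
No transition applies at (q_0, bccb, ECZ); input not fully consumed.

Reject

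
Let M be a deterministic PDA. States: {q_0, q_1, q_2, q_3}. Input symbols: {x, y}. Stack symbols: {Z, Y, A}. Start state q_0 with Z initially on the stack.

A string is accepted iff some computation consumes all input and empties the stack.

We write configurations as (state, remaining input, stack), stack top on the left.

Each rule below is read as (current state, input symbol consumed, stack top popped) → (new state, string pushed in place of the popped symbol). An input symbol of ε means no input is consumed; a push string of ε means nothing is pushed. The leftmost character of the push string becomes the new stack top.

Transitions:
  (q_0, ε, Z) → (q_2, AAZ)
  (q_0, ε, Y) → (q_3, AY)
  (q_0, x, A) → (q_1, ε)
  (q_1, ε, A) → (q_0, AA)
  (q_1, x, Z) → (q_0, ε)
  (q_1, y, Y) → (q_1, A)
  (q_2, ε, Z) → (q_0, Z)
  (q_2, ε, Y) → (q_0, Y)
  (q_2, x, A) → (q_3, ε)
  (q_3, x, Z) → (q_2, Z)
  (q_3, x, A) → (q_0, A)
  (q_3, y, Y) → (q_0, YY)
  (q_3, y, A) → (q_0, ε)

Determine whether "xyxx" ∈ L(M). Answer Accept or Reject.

(q_0, xyxx, Z) ⊢ (q_2, xyxx, AAZ) ⊢ (q_3, yxx, AZ) ⊢ (q_0, xx, Z) ⊢ (q_2, xx, AAZ) ⊢ (q_3, x, AZ) ⊢ (q_0, ε, AZ)
All input consumed; stack is AZ, not empty, and no further ε-move applies.

Reject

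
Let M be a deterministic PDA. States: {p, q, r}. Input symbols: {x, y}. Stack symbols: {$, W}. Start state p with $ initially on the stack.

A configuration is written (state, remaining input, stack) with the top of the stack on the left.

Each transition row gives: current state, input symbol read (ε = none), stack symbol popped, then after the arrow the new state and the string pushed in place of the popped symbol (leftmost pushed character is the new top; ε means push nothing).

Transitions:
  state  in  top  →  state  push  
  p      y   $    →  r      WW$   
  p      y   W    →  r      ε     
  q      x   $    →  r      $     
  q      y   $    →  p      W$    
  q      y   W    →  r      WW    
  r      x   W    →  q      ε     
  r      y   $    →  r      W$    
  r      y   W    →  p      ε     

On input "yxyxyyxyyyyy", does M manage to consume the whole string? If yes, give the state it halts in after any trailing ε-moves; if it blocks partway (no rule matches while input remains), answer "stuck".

(p, yxyxyyxyyyyy, $)
  read y, top $: go to r, push WW$ → (r, xyxyyxyyyyy, WW$)
  read x, top W: go to q, push ε → (q, yxyyxyyyyy, W$)
  read y, top W: go to r, push WW → (r, xyyxyyyyy, WW$)
  read x, top W: go to q, push ε → (q, yyxyyyyy, W$)
  read y, top W: go to r, push WW → (r, yxyyyyy, WW$)
  read y, top W: go to p, push ε → (p, xyyyyy, W$)
No transition for (p, x, top W); M blocks with input xyyyyy remaining.

stuck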